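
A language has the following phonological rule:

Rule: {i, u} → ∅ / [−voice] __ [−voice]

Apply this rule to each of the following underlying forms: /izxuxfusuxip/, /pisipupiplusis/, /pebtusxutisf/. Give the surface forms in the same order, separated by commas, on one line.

/izxuxfusuxip/: /u/ is a high vowel flanked by voiceless consonants /x/ and /x/, so it deletes. /u/ is a high vowel flanked by voiceless consonants /f/ and /s/, so it deletes. /u/ is a high vowel flanked by voiceless consonants /s/ and /x/, so it deletes. /i/ is a high vowel flanked by voiceless consonants /x/ and /p/, so it deletes. → [izxxfsxp].
/pisipupiplusis/: /i/ is a high vowel flanked by voiceless consonants /p/ and /s/, so it deletes. /i/ is a high vowel flanked by voiceless consonants /s/ and /p/, so it deletes. /u/ is a high vowel flanked by voiceless consonants /p/ and /p/, so it deletes. /i/ is a high vowel flanked by voiceless consonants /p/ and /p/, so it deletes. /i/ is a high vowel flanked by voiceless consonants /s/ and /s/, so it deletes. → [pspppluss].
/pebtusxutisf/: /u/ is a high vowel flanked by voiceless consonants /t/ and /s/, so it deletes. /u/ is a high vowel flanked by voiceless consonants /x/ and /t/, so it deletes. /i/ is a high vowel flanked by voiceless consonants /t/ and /s/, so it deletes. → [pebtsxtsf].

izxxfsxp, pspppluss, pebtsxtsf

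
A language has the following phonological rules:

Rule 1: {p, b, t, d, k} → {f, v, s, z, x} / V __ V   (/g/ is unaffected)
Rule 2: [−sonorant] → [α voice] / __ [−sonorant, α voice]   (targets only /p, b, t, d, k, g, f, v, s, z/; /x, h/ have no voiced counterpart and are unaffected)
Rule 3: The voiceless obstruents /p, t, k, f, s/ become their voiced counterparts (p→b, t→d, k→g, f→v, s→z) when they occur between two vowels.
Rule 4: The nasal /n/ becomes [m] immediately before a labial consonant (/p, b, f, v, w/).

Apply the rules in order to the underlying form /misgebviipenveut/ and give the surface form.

mizgebviivemveut

Rule 1 (intervocalic spirantization): /p/ is a stop between vowels /i/ and /e/, so it spirantizes to the fricative [f]. /misgebviipenveut/ → misgebviifenveut.
Rule 2 (regressive voicing assimilation): /s/ precedes the voiced obstruent /g/, so it voices to [z] by assimilation. /misgebviifenveut/ → mizgebviifenveut.
Rule 3 (intervocalic voicing): /f/ is a voiceless obstruent between vowels /i/ and /e/, so it voices to [v]. /mizgebviifenveut/ → mizgebviivenveut.
Rule 4 (nasal place assimilation): /n/ precedes the labial consonant /v/, so it assimilates in place to [m]. /mizgebviivenveut/ → mizgebviivemveut.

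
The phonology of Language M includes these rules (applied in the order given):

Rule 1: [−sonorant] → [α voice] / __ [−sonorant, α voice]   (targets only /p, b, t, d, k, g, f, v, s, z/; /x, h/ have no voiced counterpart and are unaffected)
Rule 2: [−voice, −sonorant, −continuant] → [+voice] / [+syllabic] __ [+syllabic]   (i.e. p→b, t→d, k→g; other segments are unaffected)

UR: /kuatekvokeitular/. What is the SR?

Rule 1 (regressive voicing assimilation): /k/ precedes the voiced obstruent /v/, so it voices to [g] by assimilation. /kuatekvokeitular/ → kuategvokeitular.
Rule 2 (intervocalic voicing): /t/ is a voiceless stop between vowels /a/ and /e/, so it voices to [d]. /k/ is a voiceless stop between vowels /o/ and /e/, so it voices to [g]. /t/ is a voiceless stop between vowels /i/ and /u/, so it voices to [d]. /kuategvokeitular/ → kuadegvogeidular.

kuadegvogeidular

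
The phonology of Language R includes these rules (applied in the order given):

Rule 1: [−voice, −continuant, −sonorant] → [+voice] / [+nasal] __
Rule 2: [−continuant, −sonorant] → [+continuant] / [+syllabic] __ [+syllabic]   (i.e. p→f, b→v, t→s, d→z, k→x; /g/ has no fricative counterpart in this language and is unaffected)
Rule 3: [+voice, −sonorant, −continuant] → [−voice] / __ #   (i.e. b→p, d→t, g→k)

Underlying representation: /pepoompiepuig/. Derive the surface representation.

Rule 1 (post-nasal voicing): /p/ is a voiceless stop immediately after the nasal /m/, so it voices to [b]. /pepoompiepuig/ → pepoombiepuig.
Rule 2 (intervocalic spirantization): /p/ is a stop between vowels /e/ and /o/, so it spirantizes to the fricative [f]. /p/ is a stop between vowels /e/ and /u/, so it spirantizes to the fricative [f]. /pepoombiepuig/ → pefoombiefuig.
Rule 3 (final devoicing): /g/ is a voiced stop in word-final position, so it devoices to [k]. /pefoombiefuig/ → pefoombiefuik.

pefoombiefuik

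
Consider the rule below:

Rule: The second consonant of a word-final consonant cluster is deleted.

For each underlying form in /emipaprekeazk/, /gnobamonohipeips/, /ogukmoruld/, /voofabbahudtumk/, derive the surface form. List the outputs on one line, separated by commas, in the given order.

emipaprekeaz, gnobamonohipeip, ogukmorul, voofabbahudtum

/emipaprekeazk/: /k/ is the second consonant of a word-final cluster /zk/, so it deletes. → [emipaprekeaz].
/gnobamonohipeips/: /s/ is the second consonant of a word-final cluster /ps/, so it deletes. → [gnobamonohipeip].
/ogukmoruld/: /d/ is the second consonant of a word-final cluster /ld/, so it deletes. → [ogukmorul].
/voofabbahudtumk/: /k/ is the second consonant of a word-final cluster /mk/, so it deletes. → [voofabbahudtum].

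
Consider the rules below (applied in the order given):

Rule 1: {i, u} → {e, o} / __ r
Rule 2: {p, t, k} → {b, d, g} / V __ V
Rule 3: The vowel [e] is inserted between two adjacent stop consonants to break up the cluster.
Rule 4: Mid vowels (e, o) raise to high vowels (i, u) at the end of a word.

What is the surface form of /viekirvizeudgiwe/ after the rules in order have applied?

viegervizeudegiwi

Rule 1 (pre-rhotic lowering): /i/ is a high vowel immediately before /r/, so it lowers to [e]. /viekirvizeudgiwe/ → viekervizeudgiwe.
Rule 2 (intervocalic voicing): /k/ is a voiceless stop between vowels /e/ and /e/, so it voices to [g]. /viekervizeudgiwe/ → viegervizeudgiwe.
Rule 3 (stop-cluster e-epenthesis): /d/ and /g/ form a stop–stop cluster, so [e] is inserted between them. /viegervizeudgiwe/ → viegervizeudegiwe.
Rule 4 (final vowel raising): /e/ is a mid vowel in word-final position, so it raises to [i]. /viegervizeudegiwe/ → viegervizeudegiwi.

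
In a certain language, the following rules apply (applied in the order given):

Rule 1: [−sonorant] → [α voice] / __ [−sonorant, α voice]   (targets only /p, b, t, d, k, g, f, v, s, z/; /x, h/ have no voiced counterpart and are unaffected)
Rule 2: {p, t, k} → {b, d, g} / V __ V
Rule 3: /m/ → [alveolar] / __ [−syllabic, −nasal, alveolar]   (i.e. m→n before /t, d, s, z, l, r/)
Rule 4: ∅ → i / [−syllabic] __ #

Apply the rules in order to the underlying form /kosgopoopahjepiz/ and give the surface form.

kozgoboobahjebizi

Rule 1 (regressive voicing assimilation): /s/ precedes the voiced obstruent /g/, so it voices to [z] by assimilation. /kosgopoopahjepiz/ → kozgopoopahjepiz.
Rule 2 (intervocalic voicing): /p/ is a voiceless stop between vowels /o/ and /o/, so it voices to [b]. /p/ is a voiceless stop between vowels /o/ and /a/, so it voices to [b]. /p/ is a voiceless stop between vowels /e/ and /i/, so it voices to [b]. /kozgopoopahjepiz/ → kozgoboobahjebiz.
Rule 3 (nasal place assimilation): no segment meets the environment; /kozgoboobahjebiz/ is unchanged.
Rule 4 (final i-epenthesis): the form ends in the consonant /z/, so [i] is inserted word-finally. /kozgoboobahjebiz/ → kozgoboobahjebizi.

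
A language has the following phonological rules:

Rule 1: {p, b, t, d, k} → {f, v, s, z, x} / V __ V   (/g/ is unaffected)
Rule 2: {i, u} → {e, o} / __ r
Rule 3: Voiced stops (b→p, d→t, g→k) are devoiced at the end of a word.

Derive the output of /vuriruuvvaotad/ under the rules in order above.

voreruuvvaosat

Rule 1 (intervocalic spirantization): /t/ is a stop between vowels /o/ and /a/, so it spirantizes to the fricative [s]. /vuriruuvvaotad/ → vuriruuvvaosad.
Rule 2 (pre-rhotic lowering): /u/ is a high vowel immediately before /r/, so it lowers to [o]. /i/ is a high vowel immediately before /r/, so it lowers to [e]. /vuriruuvvaosad/ → voreruuvvaosad.
Rule 3 (final devoicing): /d/ is a voiced stop in word-final position, so it devoices to [t]. /voreruuvvaosad/ → voreruuvvaosat.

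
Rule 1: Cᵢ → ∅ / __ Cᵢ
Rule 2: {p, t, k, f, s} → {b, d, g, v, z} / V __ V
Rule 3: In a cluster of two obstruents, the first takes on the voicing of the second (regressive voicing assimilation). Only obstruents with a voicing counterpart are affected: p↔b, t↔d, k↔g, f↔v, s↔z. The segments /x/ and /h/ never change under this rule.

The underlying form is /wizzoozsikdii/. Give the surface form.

Rule 1 (degemination): /zz/ is a geminate; the first /z/ deletes. /wizzoozsikdii/ → wizoozsikdii.
Rule 2 (intervocalic voicing): no segment meets the environment; /wizoozsikdii/ is unchanged.
Rule 3 (regressive voicing assimilation): /z/ precedes the voiceless obstruent /s/, so it devoices to [s] by assimilation. /k/ precedes the voiced obstruent /d/, so it voices to [g] by assimilation. /wizoozsikdii/ → wizoossigdii.

wizoossigdii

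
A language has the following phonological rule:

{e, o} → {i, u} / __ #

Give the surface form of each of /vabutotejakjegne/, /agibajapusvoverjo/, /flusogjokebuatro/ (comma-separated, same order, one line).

/vabutotejakjegne/: /e/ is a mid vowel in word-final position, so it raises to [i]. → [vabutotejakjegni].
/agibajapusvoverjo/: /o/ is a mid vowel in word-final position, so it raises to [u]. → [agibajapusvoverju].
/flusogjokebuatro/: /o/ is a mid vowel in word-final position, so it raises to [u]. → [flusogjokebuatru].

vabutotejakjegni, agibajapusvoverju, flusogjokebuatru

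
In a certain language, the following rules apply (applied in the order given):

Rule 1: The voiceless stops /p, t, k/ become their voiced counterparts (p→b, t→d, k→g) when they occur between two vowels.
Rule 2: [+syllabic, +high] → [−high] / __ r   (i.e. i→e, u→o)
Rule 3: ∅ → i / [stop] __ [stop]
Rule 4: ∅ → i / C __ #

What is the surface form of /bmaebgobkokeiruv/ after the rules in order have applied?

Rule 1 (intervocalic voicing): /k/ is a voiceless stop between vowels /o/ and /e/, so it voices to [g]. /bmaebgobkokeiruv/ → bmaebgobkogeiruv.
Rule 2 (pre-rhotic lowering): /i/ is a high vowel immediately before /r/, so it lowers to [e]. /bmaebgobkogeiruv/ → bmaebgobkogeeruv.
Rule 3 (stop-cluster i-epenthesis): /b/ and /g/ form a stop–stop cluster, so [i] is inserted between them. /b/ and /k/ form a stop–stop cluster, so [i] is inserted between them. /bmaebgobkogeeruv/ → bmaebigobikogeeruv.
Rule 4 (final i-epenthesis): the form ends in the consonant /v/, so [i] is inserted word-finally. /bmaebigobikogeeruv/ → bmaebigobikogeeruvi.

bmaebigobikogeeruvi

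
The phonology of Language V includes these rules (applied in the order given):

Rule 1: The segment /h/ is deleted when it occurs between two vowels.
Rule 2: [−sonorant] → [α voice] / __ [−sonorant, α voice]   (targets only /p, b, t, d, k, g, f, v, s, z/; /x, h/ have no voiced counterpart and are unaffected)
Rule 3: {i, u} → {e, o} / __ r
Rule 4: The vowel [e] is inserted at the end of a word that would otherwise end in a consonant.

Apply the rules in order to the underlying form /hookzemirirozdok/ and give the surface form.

hoogzemererozdoke

Rule 1 (intervocalic h-deletion): no segment meets the environment; /hookzemirirozdok/ is unchanged.
Rule 2 (regressive voicing assimilation): /k/ precedes the voiced obstruent /z/, so it voices to [g] by assimilation. /hookzemirirozdok/ → hoogzemirirozdok.
Rule 3 (pre-rhotic lowering): /i/ is a high vowel immediately before /r/, so it lowers to [e]. /i/ is a high vowel immediately before /r/, so it lowers to [e]. /hoogzemirirozdok/ → hoogzemererozdok.
Rule 4 (final e-epenthesis): the form ends in the consonant /k/, so [e] is inserted word-finally. /hoogzemererozdok/ → hoogzemererozdoke.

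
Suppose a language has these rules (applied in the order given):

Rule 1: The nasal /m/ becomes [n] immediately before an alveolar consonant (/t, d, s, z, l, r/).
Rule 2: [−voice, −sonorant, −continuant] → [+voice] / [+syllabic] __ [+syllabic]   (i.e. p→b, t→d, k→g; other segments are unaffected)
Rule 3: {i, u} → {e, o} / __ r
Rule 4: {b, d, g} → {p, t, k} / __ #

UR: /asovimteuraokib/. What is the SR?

asovinteoraogip

Rule 1 (nasal place assimilation): /m/ precedes the alveolar consonant /t/, so it assimilates in place to [n]. /asovimteuraokib/ → asovinteuraokib.
Rule 2 (intervocalic voicing): /k/ is a voiceless stop between vowels /o/ and /i/, so it voices to [g]. /asovinteuraokib/ → asovinteuraogib.
Rule 3 (pre-rhotic lowering): /u/ is a high vowel immediately before /r/, so it lowers to [o]. /asovinteuraogib/ → asovinteoraogib.
Rule 4 (final devoicing): /b/ is a voiced stop in word-final position, so it devoices to [p]. /asovinteoraogib/ → asovinteoraogip.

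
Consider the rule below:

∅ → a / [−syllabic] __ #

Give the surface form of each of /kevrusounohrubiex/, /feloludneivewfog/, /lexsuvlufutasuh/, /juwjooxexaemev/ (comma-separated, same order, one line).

kevrusounohrubiexa, feloludneivewfoga, lexsuvlufutasuha, juwjooxexaemeva

/kevrusounohrubiex/: the form ends in the consonant /x/, so [a] is inserted word-finally. → [kevrusounohrubiexa].
/feloludneivewfog/: the form ends in the consonant /g/, so [a] is inserted word-finally. → [feloludneivewfoga].
/lexsuvlufutasuh/: the form ends in the consonant /h/, so [a] is inserted word-finally. → [lexsuvlufutasuha].
/juwjooxexaemev/: the form ends in the consonant /v/, so [a] is inserted word-finally. → [juwjooxexaemeva].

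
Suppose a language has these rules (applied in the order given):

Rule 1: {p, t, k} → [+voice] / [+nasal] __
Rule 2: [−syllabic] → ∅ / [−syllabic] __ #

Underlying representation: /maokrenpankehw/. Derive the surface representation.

Rule 1 (post-nasal voicing): /p/ is a voiceless stop immediately after the nasal /n/, so it voices to [b]. /k/ is a voiceless stop immediately after the nasal /n/, so it voices to [g]. /maokrenpankehw/ → maokrenbangehw.
Rule 2 (final cluster simplification): /w/ is the second consonant of a word-final cluster /hw/, so it deletes. /maokrenbangehw/ → maokrenbangeh.

maokrenbangeh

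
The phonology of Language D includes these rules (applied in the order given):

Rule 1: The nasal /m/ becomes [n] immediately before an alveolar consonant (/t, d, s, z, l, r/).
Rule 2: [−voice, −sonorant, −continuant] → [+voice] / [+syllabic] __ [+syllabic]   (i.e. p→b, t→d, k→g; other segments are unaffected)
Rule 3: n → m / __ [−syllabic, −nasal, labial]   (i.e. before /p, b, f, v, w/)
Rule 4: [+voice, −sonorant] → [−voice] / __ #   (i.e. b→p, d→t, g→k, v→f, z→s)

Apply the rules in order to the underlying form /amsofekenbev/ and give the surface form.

Rule 1 (nasal place assimilation): /m/ precedes the alveolar consonant /s/, so it assimilates in place to [n]. /amsofekenbev/ → ansofekenbev.
Rule 2 (intervocalic voicing): /k/ is a voiceless stop between vowels /e/ and /e/, so it voices to [g]. /ansofekenbev/ → ansofegenbev.
Rule 3 (nasal place assimilation): /n/ precedes the labial consonant /b/, so it assimilates in place to [m]. /ansofegenbev/ → ansofegembev.
Rule 4 (final devoicing): /v/ is a voiced obstruent in word-final position, so it devoices to [f]. /ansofegembev/ → ansofegembef.

ansofegembef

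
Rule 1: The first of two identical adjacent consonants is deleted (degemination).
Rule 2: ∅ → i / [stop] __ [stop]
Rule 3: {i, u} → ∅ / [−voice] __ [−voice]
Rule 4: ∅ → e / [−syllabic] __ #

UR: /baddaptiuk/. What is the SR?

Rule 1 (degemination): /dd/ is a geminate; the first /d/ deletes. /baddaptiuk/ → badaptiuk.
Rule 2 (stop-cluster i-epenthesis): /p/ and /t/ form a stop–stop cluster, so [i] is inserted between them. /badaptiuk/ → badapitiuk.
Rule 3 (high vowel syncope): /i/ is a high vowel flanked by voiceless consonants /p/ and /t/, so it deletes. /badapitiuk/ → badaptiuk.
Rule 4 (final e-epenthesis): the form ends in the consonant /k/, so [e] is inserted word-finally. /badaptiuk/ → badaptiuke.

badaptiuke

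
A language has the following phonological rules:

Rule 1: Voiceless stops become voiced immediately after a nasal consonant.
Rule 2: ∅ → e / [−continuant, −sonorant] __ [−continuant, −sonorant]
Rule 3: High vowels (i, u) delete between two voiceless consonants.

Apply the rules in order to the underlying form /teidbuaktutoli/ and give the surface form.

Rule 1 (post-nasal voicing): no segment meets the environment; /teidbuaktutoli/ is unchanged.
Rule 2 (stop-cluster e-epenthesis): /d/ and /b/ form a stop–stop cluster, so [e] is inserted between them. /k/ and /t/ form a stop–stop cluster, so [e] is inserted between them. /teidbuaktutoli/ → teidebuaketutoli.
Rule 3 (high vowel syncope): /u/ is a high vowel flanked by voiceless consonants /t/ and /t/, so it deletes. /teidebuaketutoli/ → teidebuakettoli.

teidebuakettoli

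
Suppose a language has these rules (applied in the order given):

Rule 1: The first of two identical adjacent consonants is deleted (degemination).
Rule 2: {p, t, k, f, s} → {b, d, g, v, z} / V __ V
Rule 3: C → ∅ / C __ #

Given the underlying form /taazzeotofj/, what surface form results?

Rule 1 (degemination): /zz/ is a geminate; the first /z/ deletes. /taazzeotofj/ → taazeotofj.
Rule 2 (intervocalic voicing): /t/ is a voiceless obstruent between vowels /o/ and /o/, so it voices to [d]. /taazeotofj/ → taazeodofj.
Rule 3 (final cluster simplification): /j/ is the second consonant of a word-final cluster /fj/, so it deletes. /taazeodofj/ → taazeodof.

taazeodof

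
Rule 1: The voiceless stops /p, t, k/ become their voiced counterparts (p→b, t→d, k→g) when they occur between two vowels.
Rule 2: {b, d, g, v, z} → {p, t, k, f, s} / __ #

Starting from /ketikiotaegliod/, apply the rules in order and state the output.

kedigiodaegliot

Rule 1 (intervocalic voicing): /t/ is a voiceless stop between vowels /e/ and /i/, so it voices to [d]. /k/ is a voiceless stop between vowels /i/ and /i/, so it voices to [g]. /t/ is a voiceless stop between vowels /o/ and /a/, so it voices to [d]. /ketikiotaegliod/ → kedigiodaegliod.
Rule 2 (final devoicing): /d/ is a voiced obstruent in word-final position, so it devoices to [t]. /kedigiodaegliod/ → kedigiodaegliot.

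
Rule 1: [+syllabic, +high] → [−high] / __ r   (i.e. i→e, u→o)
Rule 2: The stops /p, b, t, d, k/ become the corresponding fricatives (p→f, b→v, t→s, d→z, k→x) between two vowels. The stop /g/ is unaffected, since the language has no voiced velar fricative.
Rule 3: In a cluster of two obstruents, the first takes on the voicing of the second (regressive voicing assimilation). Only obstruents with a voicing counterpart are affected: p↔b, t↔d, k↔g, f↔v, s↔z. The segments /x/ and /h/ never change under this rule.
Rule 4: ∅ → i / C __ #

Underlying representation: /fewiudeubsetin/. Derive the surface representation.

fewiuzeupsesini

Rule 1 (pre-rhotic lowering): no segment meets the environment; /fewiudeubsetin/ is unchanged.
Rule 2 (intervocalic spirantization): /d/ is a stop between vowels /u/ and /e/, so it spirantizes to the fricative [z]. /t/ is a stop between vowels /e/ and /i/, so it spirantizes to the fricative [s]. /fewiudeubsetin/ → fewiuzeubsesin.
Rule 3 (regressive voicing assimilation): /b/ precedes the voiceless obstruent /s/, so it devoices to [p] by assimilation. /fewiuzeubsesin/ → fewiuzeupsesin.
Rule 4 (final i-epenthesis): the form ends in the consonant /n/, so [i] is inserted word-finally. /fewiuzeupsesin/ → fewiuzeupsesini.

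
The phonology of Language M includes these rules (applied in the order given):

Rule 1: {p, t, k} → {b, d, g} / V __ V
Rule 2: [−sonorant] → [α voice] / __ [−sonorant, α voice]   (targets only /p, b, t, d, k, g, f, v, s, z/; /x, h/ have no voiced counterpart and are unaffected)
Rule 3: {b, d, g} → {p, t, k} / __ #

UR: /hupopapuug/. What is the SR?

hubobabuuk

Rule 1 (intervocalic voicing): /p/ is a voiceless stop between vowels /u/ and /o/, so it voices to [b]. /p/ is a voiceless stop between vowels /o/ and /a/, so it voices to [b]. /p/ is a voiceless stop between vowels /a/ and /u/, so it voices to [b]. /hupopapuug/ → hubobabuug.
Rule 2 (regressive voicing assimilation): no segment meets the environment; /hubobabuug/ is unchanged.
Rule 3 (final devoicing): /g/ is a voiced stop in word-final position, so it devoices to [k]. /hubobabuug/ → hubobabuuk.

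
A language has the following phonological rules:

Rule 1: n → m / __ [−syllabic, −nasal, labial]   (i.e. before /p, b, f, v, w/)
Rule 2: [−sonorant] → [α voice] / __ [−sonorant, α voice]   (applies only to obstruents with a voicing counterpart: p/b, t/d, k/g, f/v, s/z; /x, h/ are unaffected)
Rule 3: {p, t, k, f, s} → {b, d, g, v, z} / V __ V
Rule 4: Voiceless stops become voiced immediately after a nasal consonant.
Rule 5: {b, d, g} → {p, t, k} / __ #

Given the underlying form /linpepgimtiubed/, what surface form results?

Rule 1 (nasal place assimilation): /n/ precedes the labial consonant /p/, so it assimilates in place to [m]. /linpepgimtiubed/ → limpepgimtiubed.
Rule 2 (regressive voicing assimilation): /p/ precedes the voiced obstruent /g/, so it voices to [b] by assimilation. /limpepgimtiubed/ → limpebgimtiubed.
Rule 3 (intervocalic voicing): no segment meets the environment; /limpebgimtiubed/ is unchanged.
Rule 4 (post-nasal voicing): /p/ is a voiceless stop immediately after the nasal /m/, so it voices to [b]. /t/ is a voiceless stop immediately after the nasal /m/, so it voices to [d]. /limpebgimtiubed/ → limbebgimdiubed.
Rule 5 (final devoicing): /d/ is a voiced stop in word-final position, so it devoices to [t]. /limbebgimdiubed/ → limbebgimdiubet.

limbebgimdiubet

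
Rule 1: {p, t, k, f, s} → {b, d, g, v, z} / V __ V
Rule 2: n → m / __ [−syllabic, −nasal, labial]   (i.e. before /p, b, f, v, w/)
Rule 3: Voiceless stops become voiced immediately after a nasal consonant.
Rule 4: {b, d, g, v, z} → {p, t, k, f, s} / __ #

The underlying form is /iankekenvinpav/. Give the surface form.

iangegemvimbaf

Rule 1 (intervocalic voicing): /k/ is a voiceless obstruent between vowels /e/ and /e/, so it voices to [g]. /iankekenvinpav/ → iankegenvinpav.
Rule 2 (nasal place assimilation): /n/ precedes the labial consonant /v/, so it assimilates in place to [m]. /n/ precedes the labial consonant /p/, so it assimilates in place to [m]. /iankegenvinpav/ → iankegemvimpav.
Rule 3 (post-nasal voicing): /k/ is a voiceless stop immediately after the nasal /n/, so it voices to [g]. /p/ is a voiceless stop immediately after the nasal /m/, so it voices to [b]. /iankegemvimpav/ → iangegemvimbav.
Rule 4 (final devoicing): /v/ is a voiced obstruent in word-final position, so it devoices to [f]. /iangegemvimbav/ → iangegemvimbaf.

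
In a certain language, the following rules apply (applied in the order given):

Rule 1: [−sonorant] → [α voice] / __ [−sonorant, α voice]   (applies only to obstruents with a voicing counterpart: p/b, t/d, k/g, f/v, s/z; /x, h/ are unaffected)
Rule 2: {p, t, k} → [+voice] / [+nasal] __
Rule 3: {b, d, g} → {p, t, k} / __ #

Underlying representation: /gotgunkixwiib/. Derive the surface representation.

godgungixwiip

Rule 1 (regressive voicing assimilation): /t/ precedes the voiced obstruent /g/, so it voices to [d] by assimilation. /gotgunkixwiib/ → godgunkixwiib.
Rule 2 (post-nasal voicing): /k/ is a voiceless stop immediately after the nasal /n/, so it voices to [g]. /godgunkixwiib/ → godgungixwiib.
Rule 3 (final devoicing): /b/ is a voiced stop in word-final position, so it devoices to [p]. /godgungixwiib/ → godgungixwiip.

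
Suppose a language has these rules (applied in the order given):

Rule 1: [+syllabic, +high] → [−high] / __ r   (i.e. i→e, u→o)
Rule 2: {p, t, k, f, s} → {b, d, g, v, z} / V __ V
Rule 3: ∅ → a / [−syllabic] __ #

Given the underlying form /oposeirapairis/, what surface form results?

obozeerabaerisa

Rule 1 (pre-rhotic lowering): /i/ is a high vowel immediately before /r/, so it lowers to [e]. /i/ is a high vowel immediately before /r/, so it lowers to [e]. /oposeirapairis/ → oposeerapaeris.
Rule 2 (intervocalic voicing): /p/ is a voiceless obstruent between vowels /o/ and /o/, so it voices to [b]. /s/ is a voiceless obstruent between vowels /o/ and /e/, so it voices to [z]. /p/ is a voiceless obstruent between vowels /a/ and /a/, so it voices to [b]. /oposeerapaeris/ → obozeerabaeris.
Rule 3 (final a-epenthesis): the form ends in the consonant /s/, so [a] is inserted word-finally. /obozeerabaeris/ → obozeerabaerisa.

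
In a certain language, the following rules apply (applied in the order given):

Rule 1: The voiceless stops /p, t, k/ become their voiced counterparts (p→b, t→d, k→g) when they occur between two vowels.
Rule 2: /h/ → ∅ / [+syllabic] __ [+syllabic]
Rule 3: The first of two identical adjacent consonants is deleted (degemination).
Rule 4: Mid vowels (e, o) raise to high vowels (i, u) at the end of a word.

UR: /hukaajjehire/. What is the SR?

hugaajeiri

Rule 1 (intervocalic voicing): /k/ is a voiceless stop between vowels /u/ and /a/, so it voices to [g]. /hukaajjehire/ → hugaajjehire.
Rule 2 (intervocalic h-deletion): /h/ occurs between vowels /e/ and /i/, so it deletes. /hugaajjehire/ → hugaajjeire.
Rule 3 (degemination): /jj/ is a geminate; the first /j/ deletes. /hugaajjeire/ → hugaajeire.
Rule 4 (final vowel raising): /e/ is a mid vowel in word-final position, so it raises to [i]. /hugaajeire/ → hugaajeiri.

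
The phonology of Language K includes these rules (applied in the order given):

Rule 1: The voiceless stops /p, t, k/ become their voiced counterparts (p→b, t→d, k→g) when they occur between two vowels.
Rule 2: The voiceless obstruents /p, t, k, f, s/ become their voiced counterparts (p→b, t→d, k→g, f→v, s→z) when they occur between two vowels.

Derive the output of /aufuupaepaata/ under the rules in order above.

auvuubaebaada

Rule 1 (intervocalic voicing): /p/ is a voiceless stop between vowels /u/ and /a/, so it voices to [b]. /p/ is a voiceless stop between vowels /e/ and /a/, so it voices to [b]. /t/ is a voiceless stop between vowels /a/ and /a/, so it voices to [d]. /aufuupaepaata/ → aufuubaebaada.
Rule 2 (intervocalic voicing): /f/ is a voiceless obstruent between vowels /u/ and /u/, so it voices to [v]. /aufuubaebaada/ → auvuubaebaada.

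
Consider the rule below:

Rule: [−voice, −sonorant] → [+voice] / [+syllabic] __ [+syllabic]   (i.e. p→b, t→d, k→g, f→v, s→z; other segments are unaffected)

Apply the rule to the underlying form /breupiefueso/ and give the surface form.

/p/ is a voiceless obstruent between vowels /u/ and /i/, so it voices to [b].
/f/ is a voiceless obstruent between vowels /e/ and /u/, so it voices to [v].
/s/ is a voiceless obstruent between vowels /e/ and /o/, so it voices to [z].
Surface form: [breubievuezo].

breubievuezo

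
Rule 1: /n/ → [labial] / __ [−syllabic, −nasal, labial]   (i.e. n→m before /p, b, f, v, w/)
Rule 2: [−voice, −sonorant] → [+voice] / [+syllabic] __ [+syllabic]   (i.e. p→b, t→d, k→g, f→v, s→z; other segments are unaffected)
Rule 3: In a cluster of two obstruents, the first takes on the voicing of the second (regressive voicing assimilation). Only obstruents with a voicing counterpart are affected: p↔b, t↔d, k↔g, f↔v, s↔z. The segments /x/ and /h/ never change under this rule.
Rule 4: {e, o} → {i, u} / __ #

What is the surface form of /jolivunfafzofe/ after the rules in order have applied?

jolivumfavzovi

Rule 1 (nasal place assimilation): /n/ precedes the labial consonant /f/, so it assimilates in place to [m]. /jolivunfafzofe/ → jolivumfafzofe.
Rule 2 (intervocalic voicing): /f/ is a voiceless obstruent between vowels /o/ and /e/, so it voices to [v]. /jolivumfafzofe/ → jolivumfafzove.
Rule 3 (regressive voicing assimilation): /f/ precedes the voiced obstruent /z/, so it voices to [v] by assimilation. /jolivumfafzove/ → jolivumfavzove.
Rule 4 (final vowel raising): /e/ is a mid vowel in word-final position, so it raises to [i]. /jolivumfavzove/ → jolivumfavzovi.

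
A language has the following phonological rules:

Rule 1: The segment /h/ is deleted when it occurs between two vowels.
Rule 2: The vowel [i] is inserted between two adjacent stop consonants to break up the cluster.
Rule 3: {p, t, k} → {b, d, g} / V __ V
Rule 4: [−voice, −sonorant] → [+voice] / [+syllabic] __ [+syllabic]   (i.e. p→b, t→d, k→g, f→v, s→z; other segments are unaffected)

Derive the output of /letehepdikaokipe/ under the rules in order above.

ledeebidigaogibe

Rule 1 (intervocalic h-deletion): /h/ occurs between vowels /e/ and /e/, so it deletes. /letehepdikaokipe/ → leteepdikaokipe.
Rule 2 (stop-cluster i-epenthesis): /p/ and /d/ form a stop–stop cluster, so [i] is inserted between them. /leteepdikaokipe/ → leteepidikaokipe.
Rule 3 (intervocalic voicing): /t/ is a voiceless stop between vowels /e/ and /e/, so it voices to [d]. /p/ is a voiceless stop between vowels /e/ and /i/, so it voices to [b]. /k/ is a voiceless stop between vowels /i/ and /a/, so it voices to [g]. /k/ is a voiceless stop between vowels /o/ and /i/, so it voices to [g]. /p/ is a voiceless stop between vowels /i/ and /e/, so it voices to [b]. /leteepidikaokipe/ → ledeebidigaogibe.
Rule 4 (intervocalic voicing): no segment meets the environment; /ledeebidigaogibe/ is unchanged.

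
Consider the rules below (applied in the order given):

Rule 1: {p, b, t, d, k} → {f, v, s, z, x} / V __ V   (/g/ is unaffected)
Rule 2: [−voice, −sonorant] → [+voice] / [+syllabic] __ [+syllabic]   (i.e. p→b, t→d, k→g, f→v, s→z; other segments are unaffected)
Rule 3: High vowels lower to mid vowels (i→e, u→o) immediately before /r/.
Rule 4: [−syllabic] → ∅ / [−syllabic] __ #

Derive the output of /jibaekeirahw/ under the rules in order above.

jivaexeerah

Rule 1 (intervocalic spirantization): /b/ is a stop between vowels /i/ and /a/, so it spirantizes to the fricative [v]. /k/ is a stop between vowels /e/ and /e/, so it spirantizes to the fricative [x]. /jibaekeirahw/ → jivaexeirahw.
Rule 2 (intervocalic voicing): no segment meets the environment; /jivaexeirahw/ is unchanged.
Rule 3 (pre-rhotic lowering): /i/ is a high vowel immediately before /r/, so it lowers to [e]. /jivaexeirahw/ → jivaexeerahw.
Rule 4 (final cluster simplification): /w/ is the second consonant of a word-final cluster /hw/, so it deletes. /jivaexeerahw/ → jivaexeerah.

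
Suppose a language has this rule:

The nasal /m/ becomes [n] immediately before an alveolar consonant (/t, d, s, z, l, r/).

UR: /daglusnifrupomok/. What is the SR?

daglusnifrupomok

No segment of /daglusnifrupomok/ meets the structural description of the rule, so the form surfaces unchanged.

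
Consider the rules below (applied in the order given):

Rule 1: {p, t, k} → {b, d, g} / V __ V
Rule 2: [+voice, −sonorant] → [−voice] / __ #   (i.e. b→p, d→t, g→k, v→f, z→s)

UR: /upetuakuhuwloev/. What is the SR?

ubeduaguhuwloef

Rule 1 (intervocalic voicing): /p/ is a voiceless stop between vowels /u/ and /e/, so it voices to [b]. /t/ is a voiceless stop between vowels /e/ and /u/, so it voices to [d]. /k/ is a voiceless stop between vowels /a/ and /u/, so it voices to [g]. /upetuakuhuwloev/ → ubeduaguhuwloev.
Rule 2 (final devoicing): /v/ is a voiced obstruent in word-final position, so it devoices to [f]. /ubeduaguhuwloev/ → ubeduaguhuwloef.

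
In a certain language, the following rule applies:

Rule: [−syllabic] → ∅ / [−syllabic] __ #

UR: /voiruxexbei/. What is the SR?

voiruxexbei

No segment of /voiruxexbei/ meets the structural description of the rule, so the form surfaces unchanged.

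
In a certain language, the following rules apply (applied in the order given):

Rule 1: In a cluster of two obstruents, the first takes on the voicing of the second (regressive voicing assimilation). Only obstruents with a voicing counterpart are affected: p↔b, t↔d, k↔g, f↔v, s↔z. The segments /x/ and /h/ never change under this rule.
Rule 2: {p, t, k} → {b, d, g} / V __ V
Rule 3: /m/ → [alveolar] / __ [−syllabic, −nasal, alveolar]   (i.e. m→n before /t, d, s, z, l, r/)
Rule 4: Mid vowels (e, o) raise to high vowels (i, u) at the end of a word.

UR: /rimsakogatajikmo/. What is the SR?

rinsagogadajikmu

Rule 1 (regressive voicing assimilation): no segment meets the environment; /rimsakogatajikmo/ is unchanged.
Rule 2 (intervocalic voicing): /k/ is a voiceless stop between vowels /a/ and /o/, so it voices to [g]. /t/ is a voiceless stop between vowels /a/ and /a/, so it voices to [d]. /rimsakogatajikmo/ → rimsagogadajikmo.
Rule 3 (nasal place assimilation): /m/ precedes the alveolar consonant /s/, so it assimilates in place to [n]. /rimsagogadajikmo/ → rinsagogadajikmo.
Rule 4 (final vowel raising): /o/ is a mid vowel in word-final position, so it raises to [u]. /rinsagogadajikmo/ → rinsagogadajikmu.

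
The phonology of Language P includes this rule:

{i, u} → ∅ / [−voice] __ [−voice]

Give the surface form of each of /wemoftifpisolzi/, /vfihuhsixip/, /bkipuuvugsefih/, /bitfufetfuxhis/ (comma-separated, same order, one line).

wemoftfpsolzi, vfhhsxp, bkpuuvugsefh, bitffetfxhs

/wemoftifpisolzi/: /i/ is a high vowel flanked by voiceless consonants /t/ and /f/, so it deletes. /i/ is a high vowel flanked by voiceless consonants /p/ and /s/, so it deletes. → [wemoftfpsolzi].
/vfihuhsixip/: /i/ is a high vowel flanked by voiceless consonants /f/ and /h/, so it deletes. /u/ is a high vowel flanked by voiceless consonants /h/ and /h/, so it deletes. /i/ is a high vowel flanked by voiceless consonants /s/ and /x/, so it deletes. /i/ is a high vowel flanked by voiceless consonants /x/ and /p/, so it deletes. → [vfhhsxp].
/bkipuuvugsefih/: /i/ is a high vowel flanked by voiceless consonants /k/ and /p/, so it deletes. /i/ is a high vowel flanked by voiceless consonants /f/ and /h/, so it deletes. → [bkpuuvugsefh].
/bitfufetfuxhis/: /u/ is a high vowel flanked by voiceless consonants /f/ and /f/, so it deletes. /u/ is a high vowel flanked by voiceless consonants /f/ and /x/, so it deletes. /i/ is a high vowel flanked by voiceless consonants /h/ and /s/, so it deletes. → [bitffetfxhs].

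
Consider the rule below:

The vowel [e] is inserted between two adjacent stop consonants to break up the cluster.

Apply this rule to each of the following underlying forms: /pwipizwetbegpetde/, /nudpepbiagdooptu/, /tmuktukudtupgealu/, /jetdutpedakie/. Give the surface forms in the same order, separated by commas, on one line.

/pwipizwetbegpetde/: /t/ and /b/ form a stop–stop cluster, so [e] is inserted between them. /g/ and /p/ form a stop–stop cluster, so [e] is inserted between them. /t/ and /d/ form a stop–stop cluster, so [e] is inserted between them. → [pwipizwetebegepetede].
/nudpepbiagdooptu/: /d/ and /p/ form a stop–stop cluster, so [e] is inserted between them. /p/ and /b/ form a stop–stop cluster, so [e] is inserted between them. /g/ and /d/ form a stop–stop cluster, so [e] is inserted between them. /p/ and /t/ form a stop–stop cluster, so [e] is inserted between them. → [nudepepebiagedoopetu].
/tmuktukudtupgealu/: /k/ and /t/ form a stop–stop cluster, so [e] is inserted between them. /d/ and /t/ form a stop–stop cluster, so [e] is inserted between them. /p/ and /g/ form a stop–stop cluster, so [e] is inserted between them. → [tmuketukudetupegealu].
/jetdutpedakie/: /t/ and /d/ form a stop–stop cluster, so [e] is inserted between them. /t/ and /p/ form a stop–stop cluster, so [e] is inserted between them. → [jetedutepedakie].

pwipizwetebegepetede, nudepepebiagedoopetu, tmuketukudetupegealu, jetedutepedakie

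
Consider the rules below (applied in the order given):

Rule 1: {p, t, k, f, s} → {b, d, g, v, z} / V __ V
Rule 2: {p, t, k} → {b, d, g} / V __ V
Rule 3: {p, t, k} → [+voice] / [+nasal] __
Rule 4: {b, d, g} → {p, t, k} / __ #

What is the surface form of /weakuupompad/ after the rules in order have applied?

weaguubombat

Rule 1 (intervocalic voicing): /k/ is a voiceless obstruent between vowels /a/ and /u/, so it voices to [g]. /p/ is a voiceless obstruent between vowels /u/ and /o/, so it voices to [b]. /weakuupompad/ → weaguubompad.
Rule 2 (intervocalic voicing): no segment meets the environment; /weaguubompad/ is unchanged.
Rule 3 (post-nasal voicing): /p/ is a voiceless stop immediately after the nasal /m/, so it voices to [b]. /weaguubompad/ → weaguubombad.
Rule 4 (final devoicing): /d/ is a voiced stop in word-final position, so it devoices to [t]. /weaguubombad/ → weaguubombat.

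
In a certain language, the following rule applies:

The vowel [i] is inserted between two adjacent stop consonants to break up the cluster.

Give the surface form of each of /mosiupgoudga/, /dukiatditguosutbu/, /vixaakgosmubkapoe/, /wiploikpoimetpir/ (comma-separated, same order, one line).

/mosiupgoudga/: /p/ and /g/ form a stop–stop cluster, so [i] is inserted between them. /d/ and /g/ form a stop–stop cluster, so [i] is inserted between them. → [mosiupigoudiga].
/dukiatditguosutbu/: /t/ and /d/ form a stop–stop cluster, so [i] is inserted between them. /t/ and /g/ form a stop–stop cluster, so [i] is inserted between them. /t/ and /b/ form a stop–stop cluster, so [i] is inserted between them. → [dukiatiditiguosutibu].
/vixaakgosmubkapoe/: /k/ and /g/ form a stop–stop cluster, so [i] is inserted between them. /b/ and /k/ form a stop–stop cluster, so [i] is inserted between them. → [vixaakigosmubikapoe].
/wiploikpoimetpir/: /k/ and /p/ form a stop–stop cluster, so [i] is inserted between them. /t/ and /p/ form a stop–stop cluster, so [i] is inserted between them. → [wiploikipoimetipir].

mosiupigoudiga, dukiatiditiguosutibu, vixaakigosmubikapoe, wiploikipoimetipir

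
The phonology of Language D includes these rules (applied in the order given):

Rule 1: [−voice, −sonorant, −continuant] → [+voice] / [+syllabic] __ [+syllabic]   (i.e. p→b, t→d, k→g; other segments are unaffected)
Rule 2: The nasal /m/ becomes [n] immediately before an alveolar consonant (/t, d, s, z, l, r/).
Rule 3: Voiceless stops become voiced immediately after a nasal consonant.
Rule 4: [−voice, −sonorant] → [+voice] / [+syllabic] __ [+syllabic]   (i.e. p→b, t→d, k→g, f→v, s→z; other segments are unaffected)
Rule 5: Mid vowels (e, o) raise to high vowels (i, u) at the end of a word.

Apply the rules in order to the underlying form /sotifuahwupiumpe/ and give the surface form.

Rule 1 (intervocalic voicing): /t/ is a voiceless stop between vowels /o/ and /i/, so it voices to [d]. /p/ is a voiceless stop between vowels /u/ and /i/, so it voices to [b]. /sotifuahwupiumpe/ → sodifuahwubiumpe.
Rule 2 (nasal place assimilation): no segment meets the environment; /sodifuahwubiumpe/ is unchanged.
Rule 3 (post-nasal voicing): /p/ is a voiceless stop immediately after the nasal /m/, so it voices to [b]. /sodifuahwubiumpe/ → sodifuahwubiumbe.
Rule 4 (intervocalic voicing): /f/ is a voiceless obstruent between vowels /i/ and /u/, so it voices to [v]. /sodifuahwubiumbe/ → sodivuahwubiumbe.
Rule 5 (final vowel raising): /e/ is a mid vowel in word-final position, so it raises to [i]. /sodivuahwubiumbe/ → sodivuahwubiumbi.

sodivuahwubiumbi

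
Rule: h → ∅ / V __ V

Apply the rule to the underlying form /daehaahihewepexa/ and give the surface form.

/h/ occurs between vowels /e/ and /a/, so it deletes.
/h/ occurs between vowels /a/ and /i/, so it deletes.
/h/ occurs between vowels /i/ and /e/, so it deletes.
Surface form: [daeaaiewepexa].

daeaaiewepexa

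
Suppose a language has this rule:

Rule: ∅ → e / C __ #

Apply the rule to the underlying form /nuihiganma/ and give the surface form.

No segment of /nuihiganma/ meets the structural description of the rule, so the form surfaces unchanged.

nuihiganma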